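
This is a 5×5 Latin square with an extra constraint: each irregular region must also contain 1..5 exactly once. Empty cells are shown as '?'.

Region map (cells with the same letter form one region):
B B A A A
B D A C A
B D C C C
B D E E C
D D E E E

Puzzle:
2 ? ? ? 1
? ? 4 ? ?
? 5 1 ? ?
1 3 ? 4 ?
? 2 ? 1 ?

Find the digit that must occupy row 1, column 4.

row 1, column 2 = 4: row 1 has {1,2}; col 2 has {2,3,5}; region has {1,2} → only 4 remains.
row 2, column 2 = 1: row 2 has {4}; col 2 has {2,3,4,5}; region has {2,3,5} → only 1 remains.
row 3, column 1 = 3: row 3 has {1,5}; col 1 has {1,2}; region has {1,2,4} → only 3 remains.
row 3, column 4 = 2: row 3 has {1,3,5}; col 4 has {1,4}; region has {1} → only 2 remains.
row 3, column 5 = 4: row 3 has {1,2,3,5}; col 5 has {1}; region has {1,2} → only 4 remains.
row 4, column 5 = 5: row 4 has {1,3,4}; col 5 has {1,4}; region has {1,2,4} → only 5 remains.
row 5, column 1 = 4: row 5 has {1,2}; col 1 has {1,2,3}; region has {1,2,3,5} → only 4 remains.
row 5, column 5 = 3: row 5 has {1,2,4}; col 5 has {1,4,5}; region has {1,4} → only 3 remains.
row 2, column 1 = 5: row 2 has {1,4}; col 1 has {1,2,3,4}; region has {1,2,3,4} → only 5 remains.
row 2, column 4 = 3: row 2 has {1,4,5}; col 4 has {1,2,4}; region has {1,2,4,5} → only 3 remains.
row 2, column 5 = 2: row 2 has {1,3,4,5}; col 5 has {1,3,4,5}; region has {1,4} → only 2 remains.
row 4, column 3 = 2: row 4 has {1,3,4,5}; col 3 has {1,4}; region has {1,3,4} → only 2 remains.
row 5, column 3 = 5: row 5 has {1,2,3,4}; col 3 has {1,2,4}; region has {1,2,3,4} → only 5 remains.
row 1, column 3 = 3: row 1 has {1,2,4}; col 3 has {1,2,4,5}; region has {1,2,4} → only 3 remains.
row 1, column 4 = 5: row 1 has {1,2,3,4}; col 4 has {1,2,3,4}; region has {1,2,3,4} → only 5 remains.

5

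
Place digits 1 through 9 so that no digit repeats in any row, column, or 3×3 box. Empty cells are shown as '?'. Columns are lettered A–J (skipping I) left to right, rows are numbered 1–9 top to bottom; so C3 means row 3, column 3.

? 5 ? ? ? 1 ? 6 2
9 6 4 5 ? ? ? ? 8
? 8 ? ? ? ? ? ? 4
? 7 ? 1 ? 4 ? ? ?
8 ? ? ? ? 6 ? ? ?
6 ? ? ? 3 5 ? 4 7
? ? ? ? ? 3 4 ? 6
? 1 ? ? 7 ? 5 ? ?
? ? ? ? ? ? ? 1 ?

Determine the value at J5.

1

E2 = 2 (sole candidate).
F2 = 7 (sole candidate).
H2 = 3 (sole candidate).
F3 = 9 (sole candidate).
E5 = 9 (sole candidate).
G2 = 1 (sole candidate).
E3 = 6 (sole candidate).
G3 = 7 (sole candidate).
H3 = 5 (sole candidate).
E4 = 8 (sole candidate).
H5 = 2 (sole candidate).
D6 = 2 (sole candidate).
E1 = 4 (sole candidate).
G1 = 9 (sole candidate).
D3 = 3 (sole candidate).
H4 = 9 (sole candidate).
D5 = 7 (sole candidate).
G5 = 3 (sole candidate).
B6 = 9 (sole candidate).
C6 = 1 (sole candidate).
G6 = 8 (sole candidate).
B7 = 2 (sole candidate).
H8 = 8 (sole candidate).
E9 = 5 (sole candidate).
G9 = 2 (sole candidate).
D1 = 8 (sole candidate).
C3 = 2 (sole candidate).
G4 = 6 (sole candidate).
J4 = 5 (sole candidate).
B5 = 4 (sole candidate).
C5 = 5 (sole candidate).
J5 = 1: row 5 has {2,3,4,5,6,7,8,9}; col 9 has {2,4,5,6,7,8}; box has {2,3,4,5,6,7,8,9} → only 1 remains.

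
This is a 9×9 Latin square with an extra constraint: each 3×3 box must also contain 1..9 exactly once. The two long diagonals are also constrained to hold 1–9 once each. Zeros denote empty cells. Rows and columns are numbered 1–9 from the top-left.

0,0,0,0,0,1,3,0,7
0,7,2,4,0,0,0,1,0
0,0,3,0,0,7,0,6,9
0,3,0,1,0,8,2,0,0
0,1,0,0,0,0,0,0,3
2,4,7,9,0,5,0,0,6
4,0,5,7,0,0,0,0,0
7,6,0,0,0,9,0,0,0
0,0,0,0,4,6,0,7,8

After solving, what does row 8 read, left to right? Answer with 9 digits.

768319542

row 2, column 6 = 3: row 2 has {1,2,4,7}; col 6 has {1,5,6,7,8,9}; box has {1,4,7} → only 3 remains.
row 2, column 9 = 5: row 2 has {1,2,3,4,7}; col 9 has {3,6,7,8,9}; box has {1,3,6,7,9} → only 5 remains.
row 3, column 7 = 4: row 3 has {3,6,7,9}; col 7 has {2,3}; box has {1,3,5,6,7,9}; anti-diagonal has {1,5,6,7,8,9} → only 4 remains.
row 4, column 9 = 4: row 4 has {1,2,3,8}; col 9 has {3,5,6,7,8,9}; box has {2,3,6} → only 4 remains.
row 5, column 5 = 2: row 5 has {1,3}; col 5 has {4}; box has {1,5,8,9}; main diagonal has {1,3,5,7,8}; anti-diagonal has {1,4,5,6,7,8,9} → only 2 remains.
row 5, column 6 = 4: row 5 has {1,2,3}; col 6 has {1,3,5,6,7,8,9}; box has {1,2,5,8,9} → only 4 remains.
row 6, column 5 = 3: row 6 has {2,4,5,6,7,9}; col 5 has {2,4}; box has {1,2,4,5,8,9} → only 3 remains.
row 6, column 8 = 8: row 6 has {2,3,4,5,6,7,9}; col 8 has {1,6,7}; box has {2,3,4,6} → only 8 remains.
row 7, column 6 = 2: row 7 has {4,5,7}; col 6 has {1,3,4,5,6,7,8,9}; box has {4,6,7,9} → only 2 remains.
row 7, column 9 = 1: row 7 has {2,4,5,7}; col 9 has {3,4,5,6,7,8,9}; box has {7,8} → only 1 remains.
row 8, column 7 = 5: row 8 has {6,7,9}; col 7 has {2,3,4}; box has {1,7,8} → only 5 remains.
row 8, column 8 = 4: row 8 has {5,6,7,9}; col 8 has {1,6,7,8}; box has {1,5,7,8}; main diagonal has {1,2,3,5,7,8} → only 4 remains.
row 8, column 9 = 2: row 8 has {4,5,6,7,9}; col 9 has {1,3,4,5,6,7,8,9}; box has {1,4,5,7,8} → only 2 remains.
row 9, column 1 = 3: row 9 has {4,6,7,8}; col 1 has {2,4,7}; box has {4,5,6,7}; anti-diagonal has {1,2,4,5,6,7,8,9} → only 3 remains.
row 9, column 4 = 5: row 9 has {3,4,6,7,8}; col 4 has {1,4,7,9}; box has {2,4,6,7,9} → only 5 remains.
row 9, column 7 = 9: row 9 has {3,4,5,6,7,8}; col 7 has {2,3,4,5}; box has {1,2,4,5,7,8} → only 9 remains.
row 1, column 8 = 2: row 1 has {1,3,7}; col 8 has {1,4,6,7,8}; box has {1,3,4,5,6,7,9} → only 2 remains.
row 2, column 7 = 8: row 2 has {1,2,3,4,5,7}; col 7 has {2,3,4,5,9}; box has {1,2,3,4,5,6,7,9} → only 8 remains.
row 5, column 4 = 6: row 5 has {1,2,3,4}; col 4 has {1,4,5,7,9}; box has {1,2,3,4,5,8,9} → only 6 remains.
row 5, column 7 = 7: row 5 has {1,2,3,4,6}; col 7 has {2,3,4,5,8,9}; box has {2,3,4,6,8} → only 7 remains.
row 6, column 7 = 1: row 6 has {2,3,4,5,6,7,8,9}; col 7 has {2,3,4,5,7,8,9}; box has {2,3,4,6,7,8} → only 1 remains.
row 7, column 5 = 8: row 7 has {1,2,4,5,7}; col 5 has {2,3,4}; box has {2,4,5,6,7,9} → only 8 remains.
row 7, column 7 = 6: row 7 has {1,2,4,5,7,8}; col 7 has {1,2,3,4,5,7,8,9}; box has {1,2,4,5,7,8,9}; main diagonal has {1,2,3,4,5,7,8} → only 6 remains.
row 7, column 8 = 3: row 7 has {1,2,4,5,6,7,8}; col 8 has {1,2,4,6,7,8}; box has {1,2,4,5,6,7,8,9} → only 3 remains.
row 8, column 4 = 3: row 8 has {2,4,5,6,7,9}; col 4 has {1,4,5,6,7,9}; box has {2,4,5,6,7,8,9} → only 3 remains.
row 8, column 5 = 1: row 8 has {2,3,4,5,6,7,9}; col 5 has {2,3,4,8}; box has {2,3,4,5,6,7,8,9} → only 1 remains.
row 9, column 2 = 2: row 9 has {3,4,5,6,7,8,9}; col 2 has {1,3,4,6,7}; box has {3,4,5,6,7} → only 2 remains.
row 9, column 3 = 1: row 9 has {2,3,4,5,6,7,8,9}; col 3 has {2,3,5,7}; box has {2,3,4,5,6,7} → only 1 remains.
row 1, column 1 = 9: row 1 has {1,2,3,7}; col 1 has {2,3,4,7}; box has {2,3,7}; main diagonal has {1,2,3,4,5,6,7,8} → only 9 remains.
row 1, column 4 = 8: row 1 has {1,2,3,7,9}; col 4 has {1,3,4,5,6,7,9}; box has {1,3,4,7} → only 8 remains.
row 2, column 1 = 6: row 2 has {1,2,3,4,5,7,8}; col 1 has {2,3,4,7,9}; box has {2,3,7,9} → only 6 remains.
row 2, column 5 = 9: row 2 has {1,2,3,4,5,6,7,8}; col 5 has {1,2,3,4,8}; box has {1,3,4,7,8} → only 9 remains.
row 3, column 4 = 2: row 3 has {3,4,6,7,9}; col 4 has {1,3,4,5,6,7,8,9}; box has {1,3,4,7,8,9} → only 2 remains.
row 3, column 5 = 5: row 3 has {2,3,4,6,7,9}; col 5 has {1,2,3,4,8,9}; box has {1,2,3,4,7,8,9} → only 5 remains.
row 4, column 1 = 5: row 4 has {1,2,3,4,8}; col 1 has {2,3,4,6,7,9}; box has {1,2,3,4,7} → only 5 remains.
row 4, column 5 = 7: row 4 has {1,2,3,4,5,8}; col 5 has {1,2,3,4,5,8,9}; box has {1,2,3,4,5,6,8,9} → only 7 remains.
row 4, column 8 = 9: row 4 has {1,2,3,4,5,7,8}; col 8 has {1,2,3,4,6,7,8}; box has {1,2,3,4,6,7,8} → only 9 remains.
row 5, column 1 = 8: row 5 has {1,2,3,4,6,7}; col 1 has {2,3,4,5,6,7,9}; box has {1,2,3,4,5,7} → only 8 remains.
row 5, column 3 = 9: row 5 has {1,2,3,4,6,7,8}; col 3 has {1,2,3,5,7}; box has {1,2,3,4,5,7,8} → only 9 remains.
row 5, column 8 = 5: row 5 has {1,2,3,4,6,7,8,9}; col 8 has {1,2,3,4,6,7,8,9}; box has {1,2,3,4,6,7,8,9} → only 5 remains.
row 7, column 2 = 9: row 7 has {1,2,3,4,5,6,7,8}; col 2 has {1,2,3,4,6,7}; box has {1,2,3,4,5,6,7} → only 9 remains.
row 8, column 3 = 8: row 8 has {1,2,3,4,5,6,7,9}; col 3 has {1,2,3,5,7,9}; box has {1,2,3,4,5,6,7,9} → only 8 remains.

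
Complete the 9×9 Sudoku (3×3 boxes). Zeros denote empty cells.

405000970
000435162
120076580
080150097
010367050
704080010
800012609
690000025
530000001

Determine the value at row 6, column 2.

5

row 1, column 2 = 6 (sole candidate).
row 1, column 5 = 2 (sole candidate).
row 1, column 9 = 3 (sole candidate).
row 2, column 1 = 9 (sole candidate).
row 2, column 2 = 7 (sole candidate).
row 2, column 3 = 8 (sole candidate).
row 3, column 3 = 3 (sole candidate).
row 3, column 4 = 9 (sole candidate).
row 3, column 9 = 4 (sole candidate).
row 4, column 6 = 4 (sole candidate).
row 5, column 1 = 2 (sole candidate).
row 5, column 3 = 9 (sole candidate).
row 5, column 9 = 8 (sole candidate).
row 6, column 2 = 5: row 6 has {1,4,7,8}; col 2 has {1,2,3,6,7,8,9}; box has {1,2,4,7,8,9} → only 5 remains.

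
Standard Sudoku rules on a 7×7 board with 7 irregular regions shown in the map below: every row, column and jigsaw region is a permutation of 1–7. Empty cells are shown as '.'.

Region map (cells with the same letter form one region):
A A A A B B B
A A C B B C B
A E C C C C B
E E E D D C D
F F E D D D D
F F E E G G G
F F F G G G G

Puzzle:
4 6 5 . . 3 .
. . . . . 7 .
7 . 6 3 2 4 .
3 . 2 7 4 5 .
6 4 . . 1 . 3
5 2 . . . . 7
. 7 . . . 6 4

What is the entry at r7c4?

r1c5 = 7 (sole candidate).
r2c3 = 1 (sole candidate).
r4c2 = 1 (sole candidate).
r4c7 = 6 (sole candidate).
r5c3 = 7 (sole candidate).
r5c6 = 2 (sole candidate).
r6c3 = 4 (sole candidate).
r6c4 = 6 (sole candidate).
r6c5 = 3 (sole candidate).
r6c6 = 1 (sole candidate).
r7c1 = 1 (sole candidate).
r7c3 = 3 (sole candidate).
r7c5 = 5 (sole candidate).
r2c1 = 2 (sole candidate).
r2c2 = 3 (sole candidate).
r2c5 = 6 (sole candidate).
r2c7 = 5 (sole candidate).
r3c2 = 5 (sole candidate).
r3c7 = 1 (sole candidate).
r5c4 = 5 (sole candidate).
r7c4 = 2: row 7 has {1,3,4,5,6,7}; col 4 has {3,5,6,7}; region has {1,3,4,5,6,7} → only 2 remains.

2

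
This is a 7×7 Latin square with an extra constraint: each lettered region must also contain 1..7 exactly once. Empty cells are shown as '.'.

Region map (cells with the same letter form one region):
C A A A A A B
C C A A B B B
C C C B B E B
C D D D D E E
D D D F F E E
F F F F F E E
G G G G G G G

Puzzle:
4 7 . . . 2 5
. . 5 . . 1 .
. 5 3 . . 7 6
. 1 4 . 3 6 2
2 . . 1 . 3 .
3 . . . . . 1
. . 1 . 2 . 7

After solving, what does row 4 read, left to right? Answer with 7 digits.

r1c3 = 6: row 1 has {2,4,5,7}; col 3 has {1,3,4,5}; region has {2,5,7} → only 6 remains.
r1c4 = 3: row 1 has {2,4,5,6,7}; col 4 has {1}; region has {2,5,6,7} → only 3 remains.
r1c5 = 1: row 1 has {2,3,4,5,6,7}; col 5 has {2,3}; region has {2,3,5,6,7} → only 1 remains.
r2c4 = 4: row 2 has {1,5}; col 4 has {1,3}; region has {1,2,3,5,6,7} → only 4 remains.
r2c5 = 7: row 2 has {1,4,5}; col 5 has {1,2,3}; region has {1,5,6} → only 7 remains.
r2c7 = 3: row 2 has {1,4,5,7}; col 7 has {1,2,5,6,7}; region has {1,5,6,7} → only 3 remains.
r3c1 = 1: row 3 has {3,5,6,7}; col 1 has {2,3,4}; region has {3,4,5} → only 1 remains.
r3c4 = 2: row 3 has {1,3,5,6,7}; col 4 has {1,3,4}; region has {1,3,5,6,7} → only 2 remains.
r3c5 = 4: row 3 has {1,2,3,5,6,7}; col 5 has {1,2,3,7}; region has {1,2,3,5,6,7} → only 4 remains.
r4c1 = 7: row 4 has {1,2,3,4,6}; col 1 has {1,2,3,4}; region has {1,3,4,5} → only 7 remains.
r4c4 = 5: row 4 has {1,2,3,4,6,7}; col 4 has {1,2,3,4}; region has {1,2,3,4} → only 5 remains.

7145362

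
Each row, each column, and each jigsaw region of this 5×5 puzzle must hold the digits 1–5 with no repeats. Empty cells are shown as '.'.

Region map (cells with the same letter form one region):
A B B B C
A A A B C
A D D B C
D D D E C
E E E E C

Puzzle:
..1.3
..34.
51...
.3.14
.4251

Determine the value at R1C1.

R1C4 = 2 (sole candidate).
R2C2 = 2 (sole candidate).
R2C5 = 5 (sole candidate).
R3C3 = 4 (sole candidate).
R3C4 = 3 (sole candidate).
R3C5 = 2 (sole candidate).
R4C1 = 2 (sole candidate).
R4C3 = 5 (sole candidate).
R5C1 = 3 (sole candidate).
R1C1 = 4: row 1 has {1,2,3}; col 1 has {2,3,5}; region has {2,3,5} → only 4 remains.

4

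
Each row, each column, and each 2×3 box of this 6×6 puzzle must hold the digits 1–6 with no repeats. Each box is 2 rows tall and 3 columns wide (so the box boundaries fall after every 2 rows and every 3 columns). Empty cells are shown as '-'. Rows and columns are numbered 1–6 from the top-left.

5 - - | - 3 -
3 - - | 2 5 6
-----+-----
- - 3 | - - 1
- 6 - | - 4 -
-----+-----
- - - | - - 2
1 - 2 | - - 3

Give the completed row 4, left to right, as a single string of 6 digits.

261345

r1c6 = 4: row 1 has {3,5}; col 6 has {1,2,3,6}; box has {2,3,5,6} → only 4 remains.
r4c1 = 2: row 4 has {4,6}; col 1 has {1,3,5}; box has {3,6} → only 2 remains.
r4c6 = 5: row 4 has {2,4,6}; col 6 has {1,2,3,4,6}; box has {1,4} → only 5 remains.
r6c5 = 6: row 6 has {1,2,3}; col 5 has {3,4,5}; box has {2,3} → only 6 remains.
r1c4 = 1: row 1 has {3,4,5}; col 4 has {2}; box has {2,3,4,5,6} → only 1 remains.
r3c1 = 4: row 3 has {1,3}; col 1 has {1,2,3,5}; box has {2,3,6} → only 4 remains.
r3c2 = 5: row 3 has {1,3,4}; col 2 has {6}; box has {2,3,4,6} → only 5 remains.
r3c4 = 6: row 3 has {1,3,4,5}; col 4 has {1,2}; box has {1,4,5} → only 6 remains.
r3c5 = 2: row 3 has {1,3,4,5,6}; col 5 has {3,4,5,6}; box has {1,4,5,6} → only 2 remains.
r4c3 = 1: row 4 has {2,4,5,6}; col 3 has {2,3}; box has {2,3,4,5,6} → only 1 remains.
r4c4 = 3: row 4 has {1,2,4,5,6}; col 4 has {1,2,6}; box has {1,2,4,5,6} → only 3 remains.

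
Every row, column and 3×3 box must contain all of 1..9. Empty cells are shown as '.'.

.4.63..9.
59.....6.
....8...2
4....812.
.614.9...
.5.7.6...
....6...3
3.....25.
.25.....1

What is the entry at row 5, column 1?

8

row 4, column 5 = 5: row 4 has {1,2,4,8}; col 5 has {3,6,8}; box has {4,6,7,8,9} → only 5 remains.
row 5, column 5 = 2: row 5 has {1,4,6,9}; col 5 has {3,5,6,8}; box has {4,5,6,7,8,9} → only 2 remains.
row 6, column 5 = 1: row 6 has {5,6,7}; col 5 has {2,3,5,6,8}; box has {2,4,5,6,7,8,9} → only 1 remains.
row 4, column 4 = 3: row 4 has {1,2,4,5,8}; col 4 has {4,6,7}; box has {1,2,4,5,6,7,8,9} → only 3 remains.
row 4, column 2 = 7: row 4 has {1,2,3,4,5,8}; col 2 has {2,4,5,6,9}; box has {1,4,5,6} → only 7 remains.
row 4, column 3 = 9: row 4 has {1,2,3,4,5,7,8}; col 3 has {1,5}; box has {1,4,5,6,7} → only 9 remains.
row 4, column 9 = 6: row 4 has {1,2,3,4,5,7,8,9}; col 9 has {1,2,3}; box has {1,2} → only 6 remains.
row 5, column 1 = 8: row 5 has {1,2,4,6,9}; col 1 has {3,4,5}; box has {1,4,5,6,7,9} → only 8 remains.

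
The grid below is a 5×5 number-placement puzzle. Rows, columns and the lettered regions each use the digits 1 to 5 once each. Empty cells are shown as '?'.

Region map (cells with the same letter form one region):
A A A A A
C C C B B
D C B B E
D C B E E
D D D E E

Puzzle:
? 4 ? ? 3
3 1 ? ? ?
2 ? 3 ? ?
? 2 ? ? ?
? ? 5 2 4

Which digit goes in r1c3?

2

r2c3 = 4 (sole candidate).
r2c4 = 5 (sole candidate).
r2c5 = 2 (sole candidate).
r3c2 = 5 (sole candidate).
r3c5 = 1 (sole candidate).
r4c3 = 1 (sole candidate).
r4c4 = 3 (sole candidate).
r4c5 = 5 (sole candidate).
r5c1 = 1 (sole candidate).
r5c2 = 3 (sole candidate).
r1c1 = 5 (sole candidate).
r1c3 = 2: row 1 has {3,4,5}; col 3 has {1,3,4,5}; region has {3,4,5} → only 2 remains.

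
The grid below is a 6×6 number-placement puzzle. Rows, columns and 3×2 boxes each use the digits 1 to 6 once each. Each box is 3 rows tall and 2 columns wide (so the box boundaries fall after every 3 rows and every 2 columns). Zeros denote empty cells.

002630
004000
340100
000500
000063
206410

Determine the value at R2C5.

R2C4 = 3 (sole candidate).
R3C3 = 5 (sole candidate).
R3C5 = 2 (sole candidate).
R3C6 = 6 (sole candidate).
R4C5 = 4 (sole candidate).
R4C6 = 2 (sole candidate).
R5C3 = 1 (sole candidate).
R5C4 = 2 (sole candidate).
R6C6 = 5 (sole candidate).
R2C5 = 5: row 2 has {3,4}; col 5 has {1,2,3,4,6}; box has {2,3,6} → only 5 remains.

5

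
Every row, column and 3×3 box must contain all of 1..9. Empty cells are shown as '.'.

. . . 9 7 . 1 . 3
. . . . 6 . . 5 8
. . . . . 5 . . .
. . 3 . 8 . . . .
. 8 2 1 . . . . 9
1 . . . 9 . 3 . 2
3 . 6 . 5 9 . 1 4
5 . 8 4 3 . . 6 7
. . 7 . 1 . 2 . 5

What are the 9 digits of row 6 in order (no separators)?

row 3, column 9 = 6: row 3 has {5}; col 9 has {2,3,4,5,7,8,9}; box has {1,3,5,8} → only 6 remains.
row 4, column 9 = 1: row 4 has {3,8}; col 9 has {2,3,4,5,6,7,8,9}; box has {2,3,9} → only 1 remains.
row 5, column 5 = 4: row 5 has {1,2,8,9}; col 5 has {1,3,5,6,7,8,9}; box has {1,8,9} → only 4 remains.
row 5, column 8 = 7: row 5 has {1,2,4,8,9}; col 8 has {1,5,6}; box has {1,2,3,9} → only 7 remains.
row 7, column 2 = 2: row 7 has {1,3,4,5,6,9}; col 2 has {8}; box has {3,5,6,7,8} → only 2 remains.
row 7, column 7 = 8: row 7 has {1,2,3,4,5,6,9}; col 7 has {1,2,3}; box has {1,2,4,5,6,7} → only 8 remains.
row 8, column 6 = 2: row 8 has {3,4,5,6,7,8}; col 6 has {5,9}; box has {1,3,4,5,9} → only 2 remains.
row 8, column 7 = 9: row 8 has {2,3,4,5,6,7,8}; col 7 has {1,2,3,8}; box has {1,2,4,5,6,7,8} → only 9 remains.
row 9, column 8 = 3: row 9 has {1,2,5,7}; col 8 has {1,5,6,7}; box has {1,2,4,5,6,7,8,9} → only 3 remains.
row 3, column 5 = 2: row 3 has {5,6}; col 5 has {1,3,4,5,6,7,8,9}; box has {5,6,7,9} → only 2 remains.
row 4, column 8 = 4: row 4 has {1,3,8}; col 8 has {1,3,5,6,7}; box has {1,2,3,7,9} → only 4 remains.
row 5, column 1 = 6: row 5 has {1,2,4,7,8,9}; col 1 has {1,3,5}; box has {1,2,3,8} → only 6 remains.
row 5, column 6 = 3: row 5 has {1,2,4,6,7,8,9}; col 6 has {2,5,9}; box has {1,4,8,9} → only 3 remains.
row 5, column 7 = 5: row 5 has {1,2,3,4,6,7,8,9}; col 7 has {1,2,3,8,9}; box has {1,2,3,4,7,9} → only 5 remains.
row 6, column 8 = 8: row 6 has {1,2,3,9}; col 8 has {1,3,4,5,6,7}; box has {1,2,3,4,5,7,9} → only 8 remains.
row 7, column 4 = 7: row 7 has {1,2,3,4,5,6,8,9}; col 4 has {1,4,9}; box has {1,2,3,4,5,9} → only 7 remains.
row 8, column 2 = 1: row 8 has {2,3,4,5,6,7,8,9}; col 2 has {2,8}; box has {2,3,5,6,7,8} → only 1 remains.
row 1, column 8 = 2: row 1 has {1,3,7,9}; col 8 has {1,3,4,5,6,7,8}; box has {1,3,5,6,8} → only 2 remains.
row 2, column 4 = 3: row 2 has {5,6,8}; col 4 has {1,4,7,9}; box has {2,5,6,7,9} → only 3 remains.
row 3, column 4 = 8: row 3 has {2,5,6}; col 4 has {1,3,4,7,9}; box has {2,3,5,6,7,9} → only 8 remains.
row 3, column 8 = 9: row 3 has {2,5,6,8}; col 8 has {1,2,3,4,5,6,7,8}; box has {1,2,3,5,6,8} → only 9 remains.
row 4, column 7 = 6: row 4 has {1,3,4,8}; col 7 has {1,2,3,5,8,9}; box has {1,2,3,4,5,7,8,9} → only 6 remains.
row 9, column 4 = 6: row 9 has {1,2,3,5,7}; col 4 has {1,3,4,7,8,9}; box has {1,2,3,4,5,7,9} → only 6 remains.
row 9, column 6 = 8: row 9 has {1,2,3,5,6,7}; col 6 has {2,3,5,9}; box has {1,2,3,4,5,6,7,9} → only 8 remains.
row 1, column 6 = 4: row 1 has {1,2,3,7,9}; col 6 has {2,3,5,8,9}; box has {2,3,5,6,7,8,9} → only 4 remains.
row 2, column 6 = 1: row 2 has {3,5,6,8}; col 6 has {2,3,4,5,8,9}; box has {2,3,4,5,6,7,8,9} → only 1 remains.
row 4, column 6 = 7: row 4 has {1,3,4,6,8}; col 6 has {1,2,3,4,5,8,9}; box has {1,3,4,8,9} → only 7 remains.
row 6, column 4 = 5: row 6 has {1,2,3,8,9}; col 4 has {1,3,4,6,7,8,9}; box has {1,3,4,7,8,9} → only 5 remains.
row 6, column 6 = 6: row 6 has {1,2,3,5,8,9}; col 6 has {1,2,3,4,5,7,8,9}; box has {1,3,4,5,7,8,9} → only 6 remains.
row 1, column 1 = 8: row 1 has {1,2,3,4,7,9}; col 1 has {1,3,5,6}; box has {} → only 8 remains.
row 1, column 3 = 5: row 1 has {1,2,3,4,7,8,9}; col 3 has {2,3,6,7,8}; box has {8} → only 5 remains.
row 4, column 1 = 9: row 4 has {1,3,4,6,7,8}; col 1 has {1,3,5,6,8}; box has {1,2,3,6,8} → only 9 remains.
row 4, column 2 = 5: row 4 has {1,3,4,6,7,8,9}; col 2 has {1,2,8}; box has {1,2,3,6,8,9} → only 5 remains.
row 4, column 4 = 2: row 4 has {1,3,4,5,6,7,8,9}; col 4 has {1,3,4,5,6,7,8,9}; box has {1,3,4,5,6,7,8,9} → only 2 remains.
row 6, column 3 = 4: row 6 has {1,2,3,5,6,8,9}; col 3 has {2,3,5,6,7,8}; box has {1,2,3,5,6,8,9} → only 4 remains.
row 9, column 1 = 4: row 9 has {1,2,3,5,6,7,8}; col 1 has {1,3,5,6,8,9}; box has {1,2,3,5,6,7,8} → only 4 remains.
row 9, column 2 = 9: row 9 has {1,2,3,4,5,6,7,8}; col 2 has {1,2,5,8}; box has {1,2,3,4,5,6,7,8} → only 9 remains.
row 1, column 2 = 6: row 1 has {1,2,3,4,5,7,8,9}; col 2 has {1,2,5,8,9}; box has {5,8} → only 6 remains.
row 2, column 3 = 9: row 2 has {1,3,5,6,8}; col 3 has {2,3,4,5,6,7,8}; box has {5,6,8} → only 9 remains.
row 3, column 1 = 7: row 3 has {2,5,6,8,9}; col 1 has {1,3,4,5,6,8,9}; box has {5,6,8,9} → only 7 remains.
row 3, column 3 = 1: row 3 has {2,5,6,7,8,9}; col 3 has {2,3,4,5,6,7,8,9}; box has {5,6,7,8,9} → only 1 remains.
row 3, column 7 = 4: row 3 has {1,2,5,6,7,8,9}; col 7 has {1,2,3,5,6,8,9}; box has {1,2,3,5,6,8,9} → only 4 remains.
row 6, column 2 = 7: row 6 has {1,2,3,4,5,6,8,9}; col 2 has {1,2,5,6,8,9}; box has {1,2,3,4,5,6,8,9} → only 7 remains.

174596382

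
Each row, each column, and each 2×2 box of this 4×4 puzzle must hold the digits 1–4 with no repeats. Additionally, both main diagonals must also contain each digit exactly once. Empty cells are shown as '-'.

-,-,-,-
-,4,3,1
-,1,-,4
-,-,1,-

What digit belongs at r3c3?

2

r1c4 = 2 (sole candidate).
r2c1 = 2 (sole candidate).
r3c1 = 3 (sole candidate).
r3c3 = 2: row 3 has {1,3,4}; col 3 has {1,3}; box has {1,4}; main diagonal has {4} → only 2 remains.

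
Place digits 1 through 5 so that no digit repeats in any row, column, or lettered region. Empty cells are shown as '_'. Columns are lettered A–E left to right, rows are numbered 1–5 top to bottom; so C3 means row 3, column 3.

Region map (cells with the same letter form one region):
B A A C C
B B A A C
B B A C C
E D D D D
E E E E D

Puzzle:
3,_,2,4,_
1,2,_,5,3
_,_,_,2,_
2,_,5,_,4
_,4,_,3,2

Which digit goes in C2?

4

B1 = 1 (sole candidate).
E1 = 5 (sole candidate).
C2 = 4: row 2 has {1,2,3,5}; col 3 has {2,5}; region has {1,2,5} → only 4 remains.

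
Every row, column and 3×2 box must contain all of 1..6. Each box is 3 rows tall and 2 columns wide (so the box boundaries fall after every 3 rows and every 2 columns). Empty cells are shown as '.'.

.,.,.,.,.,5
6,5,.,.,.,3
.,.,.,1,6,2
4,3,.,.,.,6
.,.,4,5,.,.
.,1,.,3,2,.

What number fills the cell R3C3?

5

R2C3 = 2 (sole candidate).
R2C4 = 4 (sole candidate).
R2C5 = 1 (sole candidate).
R3C1 = 3 (sole candidate).
R3C2 = 4 (sole candidate).
R3C3 = 5: row 3 has {1,2,3,4,6}; col 3 has {2,4}; box has {1,2,4} → only 5 remains.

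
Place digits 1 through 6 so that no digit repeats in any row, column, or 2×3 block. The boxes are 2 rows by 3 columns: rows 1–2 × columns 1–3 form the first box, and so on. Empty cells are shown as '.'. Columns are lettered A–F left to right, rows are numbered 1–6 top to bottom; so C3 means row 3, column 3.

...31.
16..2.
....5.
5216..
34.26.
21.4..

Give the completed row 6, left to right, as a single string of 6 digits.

216435

A1 = 4: row 1 has {1,3}; col 1 has {1,2,3,5}; box has {1,6} → only 4 remains.
B1 = 5: row 1 has {1,3,4}; col 2 has {1,2,4,6}; box has {1,4,6} → only 5 remains.
C1 = 2: row 1 has {1,3,4,5}; col 3 has {1}; box has {1,4,5,6} → only 2 remains.
F1 = 6: row 1 has {1,2,3,4,5}; col 6 has {}; box has {1,2,3} → only 6 remains.
C2 = 3: row 2 has {1,2,6}; col 3 has {1,2}; box has {1,2,4,5,6} → only 3 remains.
D2 = 5: row 2 has {1,2,3,6}; col 4 has {2,3,4,6}; box has {1,2,3,6} → only 5 remains.
F2 = 4: row 2 has {1,2,3,5,6}; col 6 has {6}; box has {1,2,3,5,6} → only 4 remains.
A3 = 6: row 3 has {5}; col 1 has {1,2,3,4,5}; box has {1,2,5} → only 6 remains.
B3 = 3: row 3 has {5,6}; col 2 has {1,2,4,5,6}; box has {1,2,5,6} → only 3 remains.
C3 = 4: row 3 has {3,5,6}; col 3 has {1,2,3}; box has {1,2,3,5,6} → only 4 remains.
D3 = 1: row 3 has {3,4,5,6}; col 4 has {2,3,4,5,6}; box has {5,6} → only 1 remains.
F3 = 2: row 3 has {1,3,4,5,6}; col 6 has {4,6}; box has {1,5,6} → only 2 remains.
F4 = 3: row 4 has {1,2,5,6}; col 6 has {2,4,6}; box has {1,2,5,6} → only 3 remains.
C5 = 5: row 5 has {2,3,4,6}; col 3 has {1,2,3,4}; box has {1,2,3,4} → only 5 remains.
F5 = 1: row 5 has {2,3,4,5,6}; col 6 has {2,3,4,6}; box has {2,4,6} → only 1 remains.
C6 = 6: row 6 has {1,2,4}; col 3 has {1,2,3,4,5}; box has {1,2,3,4,5} → only 6 remains.
E6 = 3: row 6 has {1,2,4,6}; col 5 has {1,2,5,6}; box has {1,2,4,6} → only 3 remains.
F6 = 5: row 6 has {1,2,3,4,6}; col 6 has {1,2,3,4,6}; box has {1,2,3,4,6} → only 5 remains.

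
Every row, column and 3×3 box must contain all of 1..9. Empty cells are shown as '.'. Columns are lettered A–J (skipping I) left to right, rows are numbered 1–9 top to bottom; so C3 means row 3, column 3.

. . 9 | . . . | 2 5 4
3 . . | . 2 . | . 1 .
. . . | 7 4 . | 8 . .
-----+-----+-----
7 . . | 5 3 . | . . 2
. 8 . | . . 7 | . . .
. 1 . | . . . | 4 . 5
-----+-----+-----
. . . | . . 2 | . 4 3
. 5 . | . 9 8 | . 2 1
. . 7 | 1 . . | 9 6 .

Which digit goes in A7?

D7 = 6: row 7 has {2,3,4}; col 4 has {1,5,7}; box has {1,2,8,9} → only 6 remains.
G8 = 7: row 8 has {1,2,5,8,9}; col 7 has {2,4,8,9}; box has {1,2,3,4,6,9} → only 7 remains.
E9 = 5: row 9 has {1,6,7,9}; col 5 has {2,3,4,9}; box has {1,2,6,8,9} → only 5 remains.
J9 = 8: row 9 has {1,5,6,7,9}; col 9 has {1,2,3,4,5}; box has {1,2,3,4,6,7,9} → only 8 remains.
G2 = 6: row 2 has {1,2,3}; col 7 has {2,4,7,8,9}; box has {1,2,4,5,8} → only 6 remains.
J3 = 9: row 3 has {4,7,8}; col 9 has {1,2,3,4,5,8}; box has {1,2,4,5,6,8} → only 9 remains.
G4 = 1: row 4 has {2,3,5,7}; col 7 has {2,4,6,7,8,9}; box has {2,4,5} → only 1 remains.
G5 = 3: row 5 has {7,8}; col 7 has {1,2,4,6,7,8,9}; box has {1,2,4,5} → only 3 remains.
H5 = 9: row 5 has {3,7,8}; col 8 has {1,2,4,5,6}; box has {1,2,3,4,5} → only 9 remains.
J5 = 6: row 5 has {3,7,8,9}; col 9 has {1,2,3,4,5,8,9}; box has {1,2,3,4,5,9} → only 6 remains.
B7 = 9: row 7 has {2,3,4,6}; col 2 has {1,5,8}; box has {5,7} → only 9 remains.
E7 = 7: row 7 has {2,3,4,6,9}; col 5 has {2,3,4,5,9}; box has {1,2,5,6,8,9} → only 7 remains.
G7 = 5: row 7 has {2,3,4,6,7,9}; col 7 has {1,2,3,4,6,7,8,9}; box has {1,2,3,4,6,7,8,9} → only 5 remains.
J2 = 7: row 2 has {1,2,3,6}; col 9 has {1,2,3,4,5,6,8,9}; box has {1,2,4,5,6,8,9} → only 7 remains.
H3 = 3: row 3 has {4,7,8,9}; col 8 has {1,2,4,5,6,9}; box has {1,2,4,5,6,7,8,9} → only 3 remains.
H4 = 8: row 4 has {1,2,3,5,7}; col 8 has {1,2,3,4,5,6,9}; box has {1,2,3,4,5,6,9} → only 8 remains.
E5 = 1: row 5 has {3,6,7,8,9}; col 5 has {2,3,4,5,7,9}; box has {3,5,7} → only 1 remains.
H6 = 7: row 6 has {1,4,5}; col 8 has {1,2,3,4,5,6,8,9}; box has {1,2,3,4,5,6,8,9} → only 7 remains.
B2 = 4: row 2 has {1,2,3,6,7}; col 2 has {1,5,8,9}; box has {3,9} → only 4 remains.
B4 = 6: row 4 has {1,2,3,5,7,8}; col 2 has {1,4,5,8,9}; box has {1,7,8} → only 6 remains.
C4 = 4: row 4 has {1,2,3,5,6,7,8}; col 3 has {7,9}; box has {1,6,7,8} → only 4 remains.
F4 = 9: row 4 has {1,2,3,4,5,6,7,8}; col 6 has {2,7,8}; box has {1,3,5,7} → only 9 remains.
F6 = 6: row 6 has {1,4,5,7}; col 6 has {2,7,8,9}; box has {1,3,5,7,9} → only 6 remains.
B1 = 7: row 1 has {2,4,5,9}; col 2 has {1,4,5,6,8,9}; box has {3,4,9} → only 7 remains.
F2 = 5: row 2 has {1,2,3,4,6,7}; col 6 has {2,6,7,8,9}; box has {2,4,7} → only 5 remains.
B3 = 2: row 3 has {3,4,7,8,9}; col 2 has {1,4,5,6,7,8,9}; box has {3,4,7,9} → only 2 remains.
F3 = 1: row 3 has {2,3,4,7,8,9}; col 6 has {2,5,6,7,8,9}; box has {2,4,5,7} → only 1 remains.
E6 = 8: row 6 has {1,4,5,6,7}; col 5 has {1,2,3,4,5,7,9}; box has {1,3,5,6,7,9} → only 8 remains.
B9 = 3: row 9 has {1,5,6,7,8,9}; col 2 has {1,2,4,5,6,7,8,9}; box has {5,7,9} → only 3 remains.
F9 = 4: row 9 has {1,3,5,6,7,8,9}; col 6 has {1,2,5,6,7,8,9}; box has {1,2,5,6,7,8,9} → only 4 remains.
E1 = 6: row 1 has {2,4,5,7,9}; col 5 has {1,2,3,4,5,7,8,9}; box has {1,2,4,5,7} → only 6 remains.
F1 = 3: row 1 has {2,4,5,6,7,9}; col 6 has {1,2,4,5,6,7,8,9}; box has {1,2,4,5,6,7} → only 3 remains.
C2 = 8: row 2 has {1,2,3,4,5,6,7}; col 3 has {4,7,9}; box has {2,3,4,7,9} → only 8 remains.
D2 = 9: row 2 has {1,2,3,4,5,6,7,8}; col 4 has {1,5,6,7}; box has {1,2,3,4,5,6,7} → only 9 remains.
D6 = 2: row 6 has {1,4,5,6,7,8}; col 4 has {1,5,6,7,9}; box has {1,3,5,6,7,8,9} → only 2 remains.
C7 = 1: row 7 has {2,3,4,5,6,7,9}; col 3 has {4,7,8,9}; box has {3,5,7,9} → only 1 remains.
C8 = 6: row 8 has {1,2,5,7,8,9}; col 3 has {1,4,7,8,9}; box has {1,3,5,7,9} → only 6 remains.
D8 = 3: row 8 has {1,2,5,6,7,8,9}; col 4 has {1,2,5,6,7,9}; box has {1,2,4,5,6,7,8,9} → only 3 remains.
A9 = 2: row 9 has {1,3,4,5,6,7,8,9}; col 1 has {3,7}; box has {1,3,5,6,7,9} → only 2 remains.
A1 = 1: row 1 has {2,3,4,5,6,7,9}; col 1 has {2,3,7}; box has {2,3,4,7,8,9} → only 1 remains.
D1 = 8: row 1 has {1,2,3,4,5,6,7,9}; col 4 has {1,2,3,5,6,7,9}; box has {1,2,3,4,5,6,7,9} → only 8 remains.
C3 = 5: row 3 has {1,2,3,4,7,8,9}; col 3 has {1,4,6,7,8,9}; box has {1,2,3,4,7,8,9} → only 5 remains.
A5 = 5: row 5 has {1,3,6,7,8,9}; col 1 has {1,2,3,7}; box has {1,4,6,7,8} → only 5 remains.
C5 = 2: row 5 has {1,3,5,6,7,8,9}; col 3 has {1,4,5,6,7,8,9}; box has {1,4,5,6,7,8} → only 2 remains.
D5 = 4: row 5 has {1,2,3,5,6,7,8,9}; col 4 has {1,2,3,5,6,7,8,9}; box has {1,2,3,5,6,7,8,9} → only 4 remains.
A6 = 9: row 6 has {1,2,4,5,6,7,8}; col 1 has {1,2,3,5,7}; box has {1,2,4,5,6,7,8} → only 9 remains.
C6 = 3: row 6 has {1,2,4,5,6,7,8,9}; col 3 has {1,2,4,5,6,7,8,9}; box has {1,2,4,5,6,7,8,9} → only 3 remains.
A7 = 8: row 7 has {1,2,3,4,5,6,7,9}; col 1 has {1,2,3,5,7,9}; box has {1,2,3,5,6,7,9} → only 8 remains.

8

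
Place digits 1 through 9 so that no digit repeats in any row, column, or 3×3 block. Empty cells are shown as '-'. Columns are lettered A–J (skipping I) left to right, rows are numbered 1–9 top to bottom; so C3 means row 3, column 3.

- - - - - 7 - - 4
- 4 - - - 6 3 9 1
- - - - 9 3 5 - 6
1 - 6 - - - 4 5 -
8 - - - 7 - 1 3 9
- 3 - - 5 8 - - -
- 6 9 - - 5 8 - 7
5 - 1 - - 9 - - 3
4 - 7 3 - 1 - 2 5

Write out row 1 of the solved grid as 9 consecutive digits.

693517284

G1 = 2: row 1 has {4,7}; col 7 has {1,3,4,5,8}; box has {1,3,4,5,6,9} → only 2 remains.
H1 = 8: row 1 has {2,4,7}; col 8 has {2,3,5,9}; box has {1,2,3,4,5,6,9} → only 8 remains.
H3 = 7: row 3 has {3,5,6,9}; col 8 has {2,3,5,8,9}; box has {1,2,3,4,5,6,8,9} → only 7 remains.
F4 = 2: row 4 has {1,4,5,6}; col 6 has {1,3,5,6,7,8,9}; box has {5,7,8} → only 2 remains.
J4 = 8: row 4 has {1,2,4,5,6}; col 9 has {1,3,4,5,6,7,9}; box has {1,3,4,5,9} → only 8 remains.
F5 = 4: row 5 has {1,3,7,8,9}; col 6 has {1,2,3,5,6,7,8,9}; box has {2,5,7,8} → only 4 remains.
H6 = 6: row 6 has {3,5,8}; col 8 has {2,3,5,7,8,9}; box has {1,3,4,5,8,9} → only 6 remains.
J6 = 2: row 6 has {3,5,6,8}; col 9 has {1,3,4,5,6,7,8,9}; box has {1,3,4,5,6,8,9} → only 2 remains.
G8 = 6: row 8 has {1,3,5,9}; col 7 has {1,2,3,4,5,8}; box has {2,3,5,7,8} → only 6 remains.
H8 = 4: row 8 has {1,3,5,6,9}; col 8 has {2,3,5,6,7,8,9}; box has {2,3,5,6,7,8} → only 4 remains.
B9 = 8: row 9 has {1,2,3,4,5,7}; col 2 has {3,4,6}; box has {1,4,5,6,7,9} → only 8 remains.
E9 = 6: row 9 has {1,2,3,4,5,7,8}; col 5 has {5,7,9}; box has {1,3,5,9} → only 6 remains.
G9 = 9: row 9 has {1,2,3,4,5,6,7,8}; col 7 has {1,2,3,4,5,6,8}; box has {2,3,4,5,6,7,8} → only 9 remains.
E1 = 1: row 1 has {2,4,7,8}; col 5 has {5,6,7,9}; box has {3,6,7,9} → only 1 remains.
A3 = 2: row 3 has {3,5,6,7,9}; col 1 has {1,4,5,8}; box has {4} → only 2 remains.
B3 = 1: row 3 has {2,3,5,6,7,9}; col 2 has {3,4,6,8}; box has {2,4} → only 1 remains.
C3 = 8: row 3 has {1,2,3,5,6,7,9}; col 3 has {1,6,7,9}; box has {1,2,4} → only 8 remains.
D3 = 4: row 3 has {1,2,3,5,6,7,8,9}; col 4 has {3}; box has {1,3,6,7,9} → only 4 remains.
D4 = 9: row 4 has {1,2,4,5,6,8}; col 4 has {3,4}; box has {2,4,5,7,8} → only 9 remains.
E4 = 3: row 4 has {1,2,4,5,6,8,9}; col 5 has {1,5,6,7,9}; box has {2,4,5,7,8,9} → only 3 remains.
D5 = 6: row 5 has {1,3,4,7,8,9}; col 4 has {3,4,9}; box has {2,3,4,5,7,8,9} → only 6 remains.
C6 = 4: row 6 has {2,3,5,6,8}; col 3 has {1,6,7,8,9}; box has {1,3,6,8} → only 4 remains.
D6 = 1: row 6 has {2,3,4,5,6,8}; col 4 has {3,4,6,9}; box has {2,3,4,5,6,7,8,9} → only 1 remains.
G6 = 7: row 6 has {1,2,3,4,5,6,8}; col 7 has {1,2,3,4,5,6,8,9}; box has {1,2,3,4,5,6,8,9} → only 7 remains.
A7 = 3: row 7 has {5,6,7,8,9}; col 1 has {1,2,4,5,8}; box has {1,4,5,6,7,8,9} → only 3 remains.
D7 = 2: row 7 has {3,5,6,7,8,9}; col 4 has {1,3,4,6,9}; box has {1,3,5,6,9} → only 2 remains.
E7 = 4: row 7 has {2,3,5,6,7,8,9}; col 5 has {1,3,5,6,7,9}; box has {1,2,3,5,6,9} → only 4 remains.
H7 = 1: row 7 has {2,3,4,5,6,7,8,9}; col 8 has {2,3,4,5,6,7,8,9}; box has {2,3,4,5,6,7,8,9} → only 1 remains.
B8 = 2: row 8 has {1,3,4,5,6,9}; col 2 has {1,3,4,6,8}; box has {1,3,4,5,6,7,8,9} → only 2 remains.
E8 = 8: row 8 has {1,2,3,4,5,6,9}; col 5 has {1,3,4,5,6,7,9}; box has {1,2,3,4,5,6,9} → only 8 remains.
D1 = 5: row 1 has {1,2,4,7,8}; col 4 has {1,2,3,4,6,9}; box has {1,3,4,6,7,9} → only 5 remains.
A2 = 7: row 2 has {1,3,4,6,9}; col 1 has {1,2,3,4,5,8}; box has {1,2,4,8} → only 7 remains.
C2 = 5: row 2 has {1,3,4,6,7,9}; col 3 has {1,4,6,7,8,9}; box has {1,2,4,7,8} → only 5 remains.
D2 = 8: row 2 has {1,3,4,5,6,7,9}; col 4 has {1,2,3,4,5,6,9}; box has {1,3,4,5,6,7,9} → only 8 remains.
E2 = 2: row 2 has {1,3,4,5,6,7,8,9}; col 5 has {1,3,4,5,6,7,8,9}; box has {1,3,4,5,6,7,8,9} → only 2 remains.
B4 = 7: row 4 has {1,2,3,4,5,6,8,9}; col 2 has {1,2,3,4,6,8}; box has {1,3,4,6,8} → only 7 remains.
B5 = 5: row 5 has {1,3,4,6,7,8,9}; col 2 has {1,2,3,4,6,7,8}; box has {1,3,4,6,7,8} → only 5 remains.
C5 = 2: row 5 has {1,3,4,5,6,7,8,9}; col 3 has {1,4,5,6,7,8,9}; box has {1,3,4,5,6,7,8} → only 2 remains.
A6 = 9: row 6 has {1,2,3,4,5,6,7,8}; col 1 has {1,2,3,4,5,7,8}; box has {1,2,3,4,5,6,7,8} → only 9 remains.
D8 = 7: row 8 has {1,2,3,4,5,6,8,9}; col 4 has {1,2,3,4,5,6,8,9}; box has {1,2,3,4,5,6,8,9} → only 7 remains.
A1 = 6: row 1 has {1,2,4,5,7,8}; col 1 has {1,2,3,4,5,7,8,9}; box has {1,2,4,5,7,8} → only 6 remains.
B1 = 9: row 1 has {1,2,4,5,6,7,8}; col 2 has {1,2,3,4,5,6,7,8}; box has {1,2,4,5,6,7,8} → only 9 remains.
C1 = 3: row 1 has {1,2,4,5,6,7,8,9}; col 3 has {1,2,4,5,6,7,8,9}; box has {1,2,4,5,6,7,8,9} → only 3 remains.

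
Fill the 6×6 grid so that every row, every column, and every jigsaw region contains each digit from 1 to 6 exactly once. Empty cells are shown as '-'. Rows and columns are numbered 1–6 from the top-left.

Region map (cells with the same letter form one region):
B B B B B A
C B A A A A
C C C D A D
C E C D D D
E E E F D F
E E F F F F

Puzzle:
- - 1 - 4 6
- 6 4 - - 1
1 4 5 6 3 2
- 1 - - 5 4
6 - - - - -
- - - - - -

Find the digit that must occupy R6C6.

R2C5 = 2: row 2 has {1,4,6}; col 5 has {3,4,5}; region has {1,3,4,6} → only 2 remains.
R4C4 = 3: row 4 has {1,4,5}; col 4 has {6}; region has {2,4,5,6} → only 3 remains.
R5C5 = 1: row 5 has {6}; col 5 has {2,3,4,5}; region has {2,3,4,5,6} → only 1 remains.
R6C5 = 6: row 6 has {}; col 5 has {1,2,3,4,5}; region has {} → only 6 remains.
R2C1 = 3: row 2 has {1,2,4,6}; col 1 has {1,6}; region has {1,4,5} → only 3 remains.
R2C4 = 5: row 2 has {1,2,3,4,6}; col 4 has {3,6}; region has {1,2,3,4,6} → only 5 remains.
R4C1 = 2: row 4 has {1,3,4,5}; col 1 has {1,3,6}; region has {1,3,4,5} → only 2 remains.
R4C3 = 6: row 4 has {1,2,3,4,5}; col 3 has {1,4,5}; region has {1,2,3,4,5} → only 6 remains.
R1C1 = 5: row 1 has {1,4,6}; col 1 has {1,2,3,6}; region has {1,4,6} → only 5 remains.
R1C4 = 2: row 1 has {1,4,5,6}; col 4 has {3,5,6}; region has {1,4,5,6} → only 2 remains.
R5C4 = 4: row 5 has {1,6}; col 4 has {2,3,5,6}; region has {6} → only 4 remains.
R6C1 = 4: row 6 has {6}; col 1 has {1,2,3,5,6}; region has {1,6} → only 4 remains.
R6C4 = 1: row 6 has {4,6}; col 4 has {2,3,4,5,6}; region has {4,6} → only 1 remains.
R1C2 = 3: row 1 has {1,2,4,5,6}; col 2 has {1,4,6}; region has {1,2,4,5,6} → only 3 remains.
R5C3 = 3: in region E, 3 can only go here (every other open cell in that region sees a 3).
R5C6 = 5: row 5 has {1,3,4,6}; col 6 has {1,2,4,6}; region has {1,4,6} → only 5 remains.
R6C3 = 2: row 6 has {1,4,6}; col 3 has {1,3,4,5,6}; region has {1,4,5,6} → only 2 remains.
R6C6 = 3: row 6 has {1,2,4,6}; col 6 has {1,2,4,5,6}; region has {1,2,4,5,6} → only 3 remains.

3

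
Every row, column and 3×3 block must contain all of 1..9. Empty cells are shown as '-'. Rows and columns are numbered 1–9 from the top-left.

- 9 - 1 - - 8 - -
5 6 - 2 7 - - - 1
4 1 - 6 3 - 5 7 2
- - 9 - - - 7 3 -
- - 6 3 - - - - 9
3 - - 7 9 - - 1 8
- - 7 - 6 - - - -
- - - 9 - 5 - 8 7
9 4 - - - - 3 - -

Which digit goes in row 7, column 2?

row 1, column 6 = 4 (sole candidate).
row 1, column 8 = 6 (sole candidate).
row 1, column 9 = 3 (sole candidate).
row 3, column 3 = 8 (sole candidate).
row 3, column 6 = 9 (sole candidate).
row 9, column 4 = 8 (sole candidate).
row 1, column 3 = 2 (sole candidate).
row 1, column 5 = 5 (sole candidate).
row 2, column 3 = 3 (sole candidate).
row 2, column 6 = 8 (sole candidate).
row 7, column 4 = 4 (sole candidate).
row 7, column 9 = 5 (sole candidate).
row 8, column 3 = 1 (sole candidate).
row 8, column 5 = 2 (sole candidate).
row 9, column 3 = 5 (sole candidate).
row 9, column 5 = 1 (sole candidate).
row 9, column 6 = 7 (sole candidate).
row 9, column 8 = 2 (sole candidate).
row 9, column 9 = 6 (sole candidate).
row 1, column 1 = 7 (sole candidate).
row 4, column 4 = 5 (sole candidate).
row 4, column 9 = 4 (sole candidate).
row 5, column 7 = 2 (sole candidate).
row 5, column 8 = 5 (sole candidate).
row 6, column 3 = 4 (sole candidate).
row 6, column 7 = 6 (sole candidate).
row 7, column 6 = 3 (sole candidate).
row 7, column 8 = 9 (sole candidate).
row 8, column 1 = 6 (sole candidate).
row 8, column 2 = 3 (sole candidate).
row 8, column 7 = 4 (sole candidate).
row 2, column 7 = 9 (sole candidate).
row 2, column 8 = 4 (sole candidate).
row 4, column 5 = 8 (sole candidate).
row 5, column 5 = 4 (sole candidate).
row 5, column 6 = 1 (sole candidate).
row 6, column 6 = 2 (sole candidate).
row 7, column 7 = 1 (sole candidate).
row 4, column 2 = 2 (sole candidate).
row 4, column 6 = 6 (sole candidate).
row 5, column 1 = 8 (sole candidate).
row 5, column 2 = 7 (sole candidate).
row 6, column 2 = 5 (sole candidate).
row 7, column 1 = 2 (sole candidate).
row 7, column 2 = 8: row 7 has {1,2,3,4,5,6,7,9}; col 2 has {1,2,3,4,5,6,7,9}; box has {1,2,3,4,5,6,7,9} → only 8 remains.

8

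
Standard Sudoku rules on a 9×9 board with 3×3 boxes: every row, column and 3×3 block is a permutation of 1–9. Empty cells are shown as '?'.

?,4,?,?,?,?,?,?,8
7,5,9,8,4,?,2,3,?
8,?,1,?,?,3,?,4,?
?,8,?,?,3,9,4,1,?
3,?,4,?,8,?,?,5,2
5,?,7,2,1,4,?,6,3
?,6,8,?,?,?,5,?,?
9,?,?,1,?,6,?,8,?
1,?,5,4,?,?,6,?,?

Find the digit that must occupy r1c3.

3

r2c6 = 1: row 2 has {2,3,4,5,7,8,9}; col 6 has {3,4,6,9}; box has {3,4,8} → only 1 remains.
r2c9 = 6: row 2 has {1,2,3,4,5,7,8,9}; col 9 has {2,3,8}; box has {2,3,4,8} → only 6 remains.
r3c2 = 2: row 3 has {1,3,4,8}; col 2 has {4,5,6,8}; box has {1,4,5,7,8,9} → only 2 remains.
r4c9 = 7: row 4 has {1,3,4,8,9}; col 9 has {2,3,6,8}; box has {1,2,3,4,5,6} → only 7 remains.
r5c6 = 7: row 5 has {2,3,4,5,8}; col 6 has {1,3,4,6,9}; box has {1,2,3,4,8,9} → only 7 remains.
r5c7 = 9: row 5 has {2,3,4,5,7,8}; col 7 has {2,4,5,6}; box has {1,2,3,4,5,6,7} → only 9 remains.
r6c2 = 9: row 6 has {1,2,3,4,5,6,7}; col 2 has {2,4,5,6,8}; box has {3,4,5,7,8} → only 9 remains.
r6c7 = 8: row 6 has {1,2,3,4,5,6,7,9}; col 7 has {2,4,5,6,9}; box has {1,2,3,4,5,6,7,9} → only 8 remains.
r7c6 = 2: row 7 has {5,6,8}; col 6 has {1,3,4,6,7,9}; box has {1,4,6} → only 2 remains.
r8c9 = 4: row 8 has {1,6,8,9}; col 9 has {2,3,6,7,8}; box has {5,6,8} → only 4 remains.
r9c6 = 8: row 9 has {1,4,5,6}; col 6 has {1,2,3,4,6,7,9}; box has {1,2,4,6} → only 8 remains.
r9c9 = 9: row 9 has {1,4,5,6,8}; col 9 has {2,3,4,6,7,8}; box has {4,5,6,8} → only 9 remains.
r1c1 = 6: row 1 has {4,8}; col 1 has {1,3,5,7,8,9}; box has {1,2,4,5,7,8,9} → only 6 remains.
r1c3 = 3: row 1 has {4,6,8}; col 3 has {1,4,5,7,8,9}; box has {1,2,4,5,6,7,8,9} → only 3 remains.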